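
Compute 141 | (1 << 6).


141 | (1 << 6) = 141 | 64 = 205

205


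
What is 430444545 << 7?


0b11001101010000001000000000001 << 7 = 0b110011010100000010000000000010000000 = 55096901760

55096901760


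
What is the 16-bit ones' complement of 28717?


28717 ^ 65535 = 36818

36818


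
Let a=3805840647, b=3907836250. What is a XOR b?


3805840647 ^ 3907836250 = 171203677

171203677


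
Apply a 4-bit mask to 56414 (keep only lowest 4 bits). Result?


56414 & 15 = 14

14


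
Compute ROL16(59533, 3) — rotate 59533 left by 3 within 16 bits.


Rotate 0b1110100010001101 left by 3 (16-bit) = 0b100010001101111 = 17519

17519


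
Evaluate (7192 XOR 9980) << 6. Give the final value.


Step 1: 7192 ^ 9980 = 15076
Step 2: 15076 << 6 = 964864

964864


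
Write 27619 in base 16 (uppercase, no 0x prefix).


27619 = 6BE3 hex

6BE3


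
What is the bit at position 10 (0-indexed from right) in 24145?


0b101111001010001, position 10 = 1

1


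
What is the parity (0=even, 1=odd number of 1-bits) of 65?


0b1000001 has 2 ones => parity 0

0


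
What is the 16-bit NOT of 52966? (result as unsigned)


~0b1100111011100110 = 0b11000100011001 = 12569 (16-bit unsigned)

12569


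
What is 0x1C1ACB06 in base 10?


1C1ACB06 hex = 471517958 decimal

471517958


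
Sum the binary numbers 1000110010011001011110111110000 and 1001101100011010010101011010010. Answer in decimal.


1000110010011001011110111110000 + 1001101100011010010101011010010 = 10010011110110011110100011000010 = 2480531650

2480531650


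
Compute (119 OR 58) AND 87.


Step 1: 119 | 58 = 127
Step 2: 127 & 87 = 87

87


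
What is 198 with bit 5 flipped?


198 ^ (1 << 5) = 198 ^ 32 = 230

230


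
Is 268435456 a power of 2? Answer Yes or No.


0b10000000000000000000000000000. Only one bit set => Yes

Yes


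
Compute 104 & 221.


0b1101000 & 0b11011101 = 0b1001000 = 72

72


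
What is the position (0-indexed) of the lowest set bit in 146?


0b10010010. Lowest set bit at position 1

1


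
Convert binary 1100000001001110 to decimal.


1100000001001110 in decimal = 49230

49230


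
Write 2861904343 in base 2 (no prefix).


2861904343 = 10101010100101010011000111010111 in binary

10101010100101010011000111010111


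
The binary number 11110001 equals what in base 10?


11110001 in decimal = 241

241


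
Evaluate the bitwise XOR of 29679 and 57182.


0b111001111101111 ^ 0b1101111101011110 = 0b1010110010110001 = 44209

44209


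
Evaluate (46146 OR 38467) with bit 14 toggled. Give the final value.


Step 1: 46146 | 38467 = 46659
Step 2: 46659 ^ (1 << 14) = 46659 ^ 16384 = 63043

63043


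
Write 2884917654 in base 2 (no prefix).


2884917654 = 10101011111101000101100110010110 in binary

10101011111101000101100110010110


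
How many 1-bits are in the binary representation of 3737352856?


0b11011110110000110111101010011000 has 18 set bits

18


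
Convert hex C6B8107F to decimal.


C6B8107F hex = 3333951615 decimal

3333951615


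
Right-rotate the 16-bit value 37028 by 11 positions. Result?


Rotate 0b1001000010100100 right by 11 (16-bit) = 0b1010010010010 = 5266

5266


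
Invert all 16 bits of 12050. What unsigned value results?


12050 ^ 65535 = 53485

53485


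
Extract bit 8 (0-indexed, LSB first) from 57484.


0b1110000010001100, position 8 = 0

0


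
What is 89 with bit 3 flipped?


89 ^ (1 << 3) = 89 ^ 8 = 81

81


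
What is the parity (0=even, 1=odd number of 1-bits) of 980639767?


0b111010011100110110000000010111 has 15 ones => parity 1

1


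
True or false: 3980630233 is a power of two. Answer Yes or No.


0b11101101010000111001100011011001. Multiple bits set => No

No


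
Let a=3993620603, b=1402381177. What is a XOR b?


3993620603 ^ 1402381177 = 3181343490

3181343490


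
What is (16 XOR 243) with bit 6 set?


Step 1: 16 ^ 243 = 227
Step 2: 227 | (1 << 6) = 227 | 64 = 227

227


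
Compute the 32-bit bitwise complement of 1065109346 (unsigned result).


~0b111111011111000100011101100010 = 0b11000000100000111011100010011101 = 3229857949 (32-bit unsigned)

3229857949


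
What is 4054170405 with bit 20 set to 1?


4054170405 | (1 << 20) = 4054170405 | 1048576 = 4055218981

4055218981


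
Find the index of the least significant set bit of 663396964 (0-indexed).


0b100111100010101010001001100100. Lowest set bit at position 2

2


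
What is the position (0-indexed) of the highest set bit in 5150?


0b1010000011110. Highest set bit at position 12

12


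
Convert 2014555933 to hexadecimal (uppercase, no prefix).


2014555933 = 7813AF1D hex

7813AF1D


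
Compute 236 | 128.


0b11101100 | 0b10000000 = 0b11101100 = 236

236


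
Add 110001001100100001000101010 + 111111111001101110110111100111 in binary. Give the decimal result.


110001001100100001000101010 + 111111111001101110110111100111 = 1000110000011010011000000010001 = 1175269393

1175269393


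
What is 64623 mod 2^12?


64623 & 4095 = 3183

3183


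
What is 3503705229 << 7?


0b11010000110101100100110010001101 << 7 = 0b110100001101011001001100100011010000000 = 448474269312

448474269312


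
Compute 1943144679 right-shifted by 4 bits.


0b1110011110100100000100011100111 >> 4 = 0b111001111010010000010001110 = 121446542

121446542


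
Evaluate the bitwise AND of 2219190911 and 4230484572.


0b10000100010001100010101001111111 & 0b11111100001010000001001001011100 = 0b10000100000000000000001001011100 = 2214593116

2214593116


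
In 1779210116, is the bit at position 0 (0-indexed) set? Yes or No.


0b1101010000011001001011110000100, bit 0 = 0. No

No


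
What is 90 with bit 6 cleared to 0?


90 & ~(1 << 6) = 26

26


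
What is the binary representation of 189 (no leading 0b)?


189 = 10111101 in binary

10111101


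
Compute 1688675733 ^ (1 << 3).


1688675733 ^ (1 << 3) = 1688675733 ^ 8 = 1688675741

1688675741


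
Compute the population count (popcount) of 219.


0b11011011 has 6 set bits

6


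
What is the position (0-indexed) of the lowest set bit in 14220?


0b11011110001100. Lowest set bit at position 2

2


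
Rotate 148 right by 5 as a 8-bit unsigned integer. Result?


Rotate 0b10010100 right by 5 (8-bit) = 0b10100100 = 164

164


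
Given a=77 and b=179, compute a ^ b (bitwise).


77 ^ 179 = 254

254


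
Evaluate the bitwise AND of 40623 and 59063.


0b1001111010101111 & 0b1110011010110111 = 0b1000011010100111 = 34471

34471


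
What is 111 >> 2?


0b1101111 >> 2 = 0b11011 = 27

27


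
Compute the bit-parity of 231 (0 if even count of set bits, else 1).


0b11100111 has 6 ones => parity 0

0


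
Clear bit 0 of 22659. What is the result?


22659 & ~(1 << 0) = 22658

22658


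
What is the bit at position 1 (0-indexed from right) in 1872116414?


0b1101111100101100011101010111110, position 1 = 1

1


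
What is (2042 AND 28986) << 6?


Step 1: 2042 & 28986 = 314
Step 2: 314 << 6 = 20096

20096


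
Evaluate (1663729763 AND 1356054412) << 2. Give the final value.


Step 1: 1663729763 & 1356054412 = 1073905664
Step 2: 1073905664 << 2 = 4295622656

4295622656


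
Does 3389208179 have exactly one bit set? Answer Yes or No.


0b11001010000000110011011001110011. Multiple bits set => No

No


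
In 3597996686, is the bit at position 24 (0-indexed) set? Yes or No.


0b11010110011101010001001010001110, bit 24 = 0. No

No


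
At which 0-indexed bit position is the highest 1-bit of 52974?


0b1100111011101110. Highest set bit at position 15

15


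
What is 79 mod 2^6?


79 & 63 = 15

15


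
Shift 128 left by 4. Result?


0b10000000 << 4 = 0b100000000000 = 2048

2048


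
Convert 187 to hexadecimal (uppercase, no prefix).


187 = BB hex

BB


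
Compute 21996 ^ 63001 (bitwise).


0b101010111101100 ^ 0b1111011000011001 = 0b1010001111110101 = 41973

41973


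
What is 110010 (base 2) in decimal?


110010 in decimal = 50

50


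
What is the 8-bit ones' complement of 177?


177 ^ 255 = 78

78


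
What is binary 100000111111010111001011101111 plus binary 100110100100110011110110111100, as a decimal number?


100000111111010111001011101111 + 100110100100110011110110111100 = 1000111100100001011000010101011 = 1200664747

1200664747


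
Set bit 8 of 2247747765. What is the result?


2247747765 | (1 << 8) = 2247747765 | 256 = 2247748021

2247748021


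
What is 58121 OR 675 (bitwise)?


0b1110001100001001 | 0b1010100011 = 0b1110001110101011 = 58283

58283


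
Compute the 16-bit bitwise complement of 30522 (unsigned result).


~0b111011100111010 = 0b1000100011000101 = 35013 (16-bit unsigned)

35013


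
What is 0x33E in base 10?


33E hex = 830 decimal

830


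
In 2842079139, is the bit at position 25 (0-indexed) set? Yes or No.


0b10101001011001101010111110100011, bit 25 = 0. No

No


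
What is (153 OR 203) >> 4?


Step 1: 153 | 203 = 219
Step 2: 219 >> 4 = 13

13


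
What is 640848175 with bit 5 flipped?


640848175 ^ (1 << 5) = 640848175 ^ 32 = 640848143

640848143


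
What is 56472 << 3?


0b1101110010011000 << 3 = 0b1101110010011000000 = 451776

451776


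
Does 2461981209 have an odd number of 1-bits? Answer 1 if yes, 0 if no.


0b10010010101111101101101000011001 has 17 ones => parity 1

1


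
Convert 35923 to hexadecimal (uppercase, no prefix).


35923 = 8C53 hex

8C53


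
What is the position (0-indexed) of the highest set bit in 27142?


0b110101000000110. Highest set bit at position 14

14


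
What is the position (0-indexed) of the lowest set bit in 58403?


0b1110010000100011. Lowest set bit at position 0

0


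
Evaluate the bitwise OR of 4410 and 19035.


0b1000100111010 | 0b100101001011011 = 0b101101101111011 = 23419

23419


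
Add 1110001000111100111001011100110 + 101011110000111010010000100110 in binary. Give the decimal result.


1110001000111100111001011100110 + 101011110000111010010000100110 = 10011100111000100001011100001100 = 2632062732

2632062732


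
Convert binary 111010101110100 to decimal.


111010101110100 in decimal = 30068

30068


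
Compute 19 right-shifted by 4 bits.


0b10011 >> 4 = 0b1 = 1

1


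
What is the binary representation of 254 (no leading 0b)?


254 = 11111110 in binary

11111110


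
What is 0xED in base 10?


ED hex = 237 decimal

237


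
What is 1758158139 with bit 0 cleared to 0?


1758158139 & ~(1 << 0) = 1758158138

1758158138


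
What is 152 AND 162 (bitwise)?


0b10011000 & 0b10100010 = 0b10000000 = 128

128


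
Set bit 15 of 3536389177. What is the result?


3536389177 | (1 << 15) = 3536389177 | 32768 = 3536421945

3536421945


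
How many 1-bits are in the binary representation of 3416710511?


0b11001011101001101101110101101111 has 21 set bits

21


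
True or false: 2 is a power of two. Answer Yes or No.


0b10. Only one bit set => Yes

Yes


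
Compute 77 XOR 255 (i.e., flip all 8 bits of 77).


77 ^ 255 = 178

178


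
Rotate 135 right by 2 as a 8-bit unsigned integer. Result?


Rotate 0b10000111 right by 2 (8-bit) = 0b11100001 = 225

225


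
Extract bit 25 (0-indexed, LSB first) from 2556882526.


0b10011000011001101110111001011110, position 25 = 0

0


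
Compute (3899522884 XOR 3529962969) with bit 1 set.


Step 1: 3899522884 ^ 3529962969 = 973802141
Step 2: 973802141 | (1 << 1) = 973802141 | 2 = 973802143

973802143


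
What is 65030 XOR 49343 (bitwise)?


0b1111111000000110 ^ 0b1100000010111111 = 0b11111010111001 = 16057

16057


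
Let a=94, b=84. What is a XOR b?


94 ^ 84 = 10

10


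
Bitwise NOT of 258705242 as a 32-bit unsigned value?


~0b1111011010111000011101011010 = 0b11110000100101000111100010100101 = 4036262053 (32-bit unsigned)

4036262053


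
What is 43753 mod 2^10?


43753 & 1023 = 745

745


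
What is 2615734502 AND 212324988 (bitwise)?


0b10011011111010001111000011100110 & 0b1100101001111101001001111100 = 0b1000101000001101000001100100 = 144756836

144756836


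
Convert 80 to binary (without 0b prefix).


80 = 1010000 in binary

1010000


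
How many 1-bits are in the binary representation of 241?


0b11110001 has 5 set bits

5


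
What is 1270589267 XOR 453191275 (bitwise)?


0b1001011101110111010011101010011 ^ 0b11011000000110010011001101011 = 0b1010000101110001000000100111000 = 1354268984

1354268984


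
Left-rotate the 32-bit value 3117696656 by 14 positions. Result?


Rotate 0b10111001110101000100011010010000 left by 14 (32-bit) = 0b10001101001000010111001110101 = 295972469

295972469


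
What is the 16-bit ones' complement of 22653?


22653 ^ 65535 = 42882

42882


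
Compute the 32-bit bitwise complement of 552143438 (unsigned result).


~0b100000111010010000101001001110 = 0b11011111000101101111010110110001 = 3742823857 (32-bit unsigned)

3742823857


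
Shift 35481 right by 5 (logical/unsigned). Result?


0b1000101010011001 >> 5 = 0b10001010100 = 1108

1108


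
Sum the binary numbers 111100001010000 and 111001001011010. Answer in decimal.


111100001010000 + 111001001011010 = 1110101010101010 = 60074

60074


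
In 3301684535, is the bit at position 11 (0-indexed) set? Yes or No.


0b11000100110010111011010100110111, bit 11 = 0. No

No


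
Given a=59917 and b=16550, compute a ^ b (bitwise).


59917 ^ 16550 = 43691

43691


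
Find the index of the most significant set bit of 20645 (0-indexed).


0b101000010100101. Highest set bit at position 14

14


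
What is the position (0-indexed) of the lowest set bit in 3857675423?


0b11100101111011110111010010011111. Lowest set bit at position 0

0


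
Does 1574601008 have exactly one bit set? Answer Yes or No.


0b1011101110110101000000100110000. Multiple bits set => No

No


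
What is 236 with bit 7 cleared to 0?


236 & ~(1 << 7) = 108

108


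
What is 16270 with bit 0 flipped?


16270 ^ (1 << 0) = 16270 ^ 1 = 16271

16271


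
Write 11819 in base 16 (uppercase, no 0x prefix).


11819 = 2E2B hex

2E2B


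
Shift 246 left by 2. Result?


0b11110110 << 2 = 0b1111011000 = 984

984


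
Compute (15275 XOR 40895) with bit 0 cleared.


Step 1: 15275 ^ 40895 = 42004
Step 2: 42004 & ~(1 << 0) = 42004

42004


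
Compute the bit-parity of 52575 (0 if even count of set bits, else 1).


0b1100110101011111 has 11 ones => parity 1

1


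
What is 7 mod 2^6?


7 & 63 = 7

7


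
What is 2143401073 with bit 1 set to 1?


2143401073 | (1 << 1) = 2143401073 | 2 = 2143401075

2143401075


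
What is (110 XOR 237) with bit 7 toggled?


Step 1: 110 ^ 237 = 131
Step 2: 131 ^ (1 << 7) = 131 ^ 128 = 3

3


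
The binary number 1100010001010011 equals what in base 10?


1100010001010011 in decimal = 50259

50259


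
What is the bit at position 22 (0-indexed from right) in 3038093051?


0b10110101000101011001111011111011, position 22 = 0

0


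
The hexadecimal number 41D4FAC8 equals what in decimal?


41D4FAC8 hex = 1104476872 decimal

1104476872


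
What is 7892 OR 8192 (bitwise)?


0b1111011010100 | 0b10000000000000 = 0b11111011010100 = 16084

16084


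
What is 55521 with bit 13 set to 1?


55521 | (1 << 13) = 55521 | 8192 = 63713

63713


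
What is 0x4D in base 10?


4D hex = 77 decimal

77


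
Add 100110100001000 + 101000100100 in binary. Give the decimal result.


100110100001000 + 101000100100 = 101011100101100 = 22316

22316


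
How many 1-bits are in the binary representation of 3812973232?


0b11100011010001010101101010110000 has 15 set bits

15


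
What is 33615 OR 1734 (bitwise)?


0b1000001101001111 | 0b11011000110 = 0b1000011111001111 = 34767

34767


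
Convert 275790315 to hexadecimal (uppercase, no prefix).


275790315 = 107039EB hex

107039EB


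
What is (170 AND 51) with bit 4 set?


Step 1: 170 & 51 = 34
Step 2: 34 | (1 << 4) = 34 | 16 = 50

50


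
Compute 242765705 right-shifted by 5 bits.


0b1110011110000100111110001001 >> 5 = 0b11100111100001001111100 = 7586428

7586428


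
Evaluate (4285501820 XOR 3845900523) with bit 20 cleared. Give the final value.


Step 1: 4285501820 ^ 3845900523 = 441735575
Step 2: 441735575 & ~(1 << 20) = 440686999

440686999


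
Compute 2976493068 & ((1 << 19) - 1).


2976493068 & 524287 = 110092

110092


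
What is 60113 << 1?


0b1110101011010001 << 1 = 0b11101010110100010 = 120226

120226


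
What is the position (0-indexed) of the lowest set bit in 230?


0b11100110. Lowest set bit at position 1

1


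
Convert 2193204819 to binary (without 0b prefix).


2193204819 = 10000010101110011010011001010011 in binary

10000010101110011010011001010011


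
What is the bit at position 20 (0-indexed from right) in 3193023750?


0b10111110010100011010110100000110, position 20 = 1

1


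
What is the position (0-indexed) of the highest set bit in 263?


0b100000111. Highest set bit at position 8

8


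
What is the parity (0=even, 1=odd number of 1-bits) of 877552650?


0b110100010011100110010000001010 has 12 ones => parity 0

0


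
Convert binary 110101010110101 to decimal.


110101010110101 in decimal = 27317

27317


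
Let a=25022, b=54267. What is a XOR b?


25022 ^ 54267 = 45637

45637


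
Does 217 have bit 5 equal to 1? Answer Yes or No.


0b11011001, bit 5 = 0. No

No


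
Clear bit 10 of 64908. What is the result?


64908 & ~(1 << 10) = 63884

63884


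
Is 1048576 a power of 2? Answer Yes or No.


0b100000000000000000000. Only one bit set => Yes

Yes


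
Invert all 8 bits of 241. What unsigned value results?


241 ^ 255 = 14

14


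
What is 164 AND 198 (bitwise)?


0b10100100 & 0b11000110 = 0b10000100 = 132

132


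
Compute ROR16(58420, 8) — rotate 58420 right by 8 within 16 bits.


Rotate 0b1110010000110100 right by 8 (16-bit) = 0b11010011100100 = 13540

13540


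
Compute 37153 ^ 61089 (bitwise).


0b1001000100100001 ^ 0b1110111010100001 = 0b111111110000000 = 32640

32640


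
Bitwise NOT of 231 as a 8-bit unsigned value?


~0b11100111 = 0b11000 = 24 (8-bit unsigned)

24


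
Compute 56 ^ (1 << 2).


56 ^ (1 << 2) = 56 ^ 4 = 60

60


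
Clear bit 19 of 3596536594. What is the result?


3596536594 & ~(1 << 19) = 3596012306

3596012306


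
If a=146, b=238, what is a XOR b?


146 ^ 238 = 124

124


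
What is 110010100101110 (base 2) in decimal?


110010100101110 in decimal = 25902

25902


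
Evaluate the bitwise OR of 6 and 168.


0b110 | 0b10101000 = 0b10101110 = 174

174


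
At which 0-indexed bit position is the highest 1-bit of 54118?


0b1101001101100110. Highest set bit at position 15

15


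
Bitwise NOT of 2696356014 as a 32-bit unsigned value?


~0b10100000101101110010000010101110 = 0b1011111010010001101111101010001 = 1598611281 (32-bit unsigned)

1598611281


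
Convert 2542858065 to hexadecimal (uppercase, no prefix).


2542858065 = 9790EF51 hex

9790EF51


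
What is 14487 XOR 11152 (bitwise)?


0b11100010010111 ^ 0b10101110010000 = 0b1001100000111 = 4871

4871


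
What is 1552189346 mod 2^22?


1552189346 & 4194303 = 296866

296866


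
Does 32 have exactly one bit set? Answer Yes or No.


0b100000. Only one bit set => Yes

Yes


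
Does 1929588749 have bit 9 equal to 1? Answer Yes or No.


0b1110011000000110011000000001101, bit 9 = 0. No

No


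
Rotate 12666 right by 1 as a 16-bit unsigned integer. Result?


Rotate 0b11000101111010 right by 1 (16-bit) = 0b1100010111101 = 6333

6333


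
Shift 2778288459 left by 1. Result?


0b10100101100110010101000101001011 << 1 = 0b101001011001100101010001010010110 = 5556576918

5556576918


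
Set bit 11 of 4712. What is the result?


4712 | (1 << 11) = 4712 | 2048 = 6760

6760


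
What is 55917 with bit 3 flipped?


55917 ^ (1 << 3) = 55917 ^ 8 = 55909

55909


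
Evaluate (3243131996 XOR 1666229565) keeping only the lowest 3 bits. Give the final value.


Step 1: 3243131996 ^ 1666229565 = 2719932769
Step 2: 2719932769 & 7 = 1

1


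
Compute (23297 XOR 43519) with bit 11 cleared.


Step 1: 23297 ^ 43519 = 62206
Step 2: 62206 & ~(1 << 11) = 62206

62206


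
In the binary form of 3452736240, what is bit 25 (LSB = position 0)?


0b11001101110011001001001011110000, position 25 = 0

0


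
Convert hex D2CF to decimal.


D2CF hex = 53967 decimal

53967


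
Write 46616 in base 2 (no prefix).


46616 = 1011011000011000 in binary

1011011000011000


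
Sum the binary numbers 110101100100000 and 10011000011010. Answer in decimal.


110101100100000 + 10011000011010 = 1001000100111010 = 37178

37178


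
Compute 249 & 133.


0b11111001 & 0b10000101 = 0b10000001 = 129

129


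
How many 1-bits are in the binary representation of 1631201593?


0b1100001001110100010100100111001 has 14 set bits

14


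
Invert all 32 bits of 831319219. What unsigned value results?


831319219 ^ 4294967295 = 3463648076

3463648076


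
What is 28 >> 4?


0b11100 >> 4 = 0b1 = 1

1


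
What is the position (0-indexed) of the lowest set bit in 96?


0b1100000. Lowest set bit at position 5

5


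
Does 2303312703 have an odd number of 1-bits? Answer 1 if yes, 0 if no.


0b10001001010010011100001100111111 has 16 ones => parity 0

0


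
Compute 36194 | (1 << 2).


36194 | (1 << 2) = 36194 | 4 = 36198

36198


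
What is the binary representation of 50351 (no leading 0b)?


50351 = 1100010010101111 in binary

1100010010101111


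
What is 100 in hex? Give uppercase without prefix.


100 = 64 hex

64


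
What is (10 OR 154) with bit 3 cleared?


Step 1: 10 | 154 = 154
Step 2: 154 & ~(1 << 3) = 146

146


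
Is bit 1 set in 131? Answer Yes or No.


0b10000011, bit 1 = 1. Yes

Yes


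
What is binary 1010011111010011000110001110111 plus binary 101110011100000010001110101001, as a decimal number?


1010011111010011000110001110111 + 101110011100000010001110101001 = 10000010010110011011000000100000 = 2186915872

2186915872


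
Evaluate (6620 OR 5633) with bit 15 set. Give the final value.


Step 1: 6620 | 5633 = 8157
Step 2: 8157 | (1 << 15) = 8157 | 32768 = 40925

40925


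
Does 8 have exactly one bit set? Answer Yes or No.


0b1000. Only one bit set => Yes

Yes


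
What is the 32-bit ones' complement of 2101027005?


2101027005 ^ 4294967295 = 2193940290

2193940290


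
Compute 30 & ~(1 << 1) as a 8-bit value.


30 & ~(1 << 1) = 28

28


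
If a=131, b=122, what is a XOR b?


131 ^ 122 = 249

249


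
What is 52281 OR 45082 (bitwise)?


0b1100110000111001 | 0b1011000000011010 = 0b1111110000111011 = 64571

64571


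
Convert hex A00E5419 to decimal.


A00E5419 hex = 2685293593 decimal

2685293593


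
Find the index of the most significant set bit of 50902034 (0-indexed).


0b11000010001011010000010010. Highest set bit at position 25

25


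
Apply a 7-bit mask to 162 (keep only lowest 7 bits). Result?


162 & 127 = 34

34


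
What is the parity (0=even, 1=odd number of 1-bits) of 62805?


0b1111010101010101 has 10 ones => parity 0

0


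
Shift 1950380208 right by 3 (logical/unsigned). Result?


0b1110100010000000111000010110000 >> 3 = 0b1110100010000000111000010110 = 243797526

243797526


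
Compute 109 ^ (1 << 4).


109 ^ (1 << 4) = 109 ^ 16 = 125

125


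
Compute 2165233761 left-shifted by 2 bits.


0b10000001000011101101100001100001 << 2 = 0b1000000100001110110110000110000100 = 8660935044

8660935044


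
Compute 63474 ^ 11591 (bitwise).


0b1111011111110010 ^ 0b10110101000111 = 0b1101101010110101 = 55989

55989


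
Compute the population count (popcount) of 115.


0b1110011 has 5 set bits

5


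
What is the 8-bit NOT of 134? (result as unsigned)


~0b10000110 = 0b1111001 = 121 (8-bit unsigned)

121


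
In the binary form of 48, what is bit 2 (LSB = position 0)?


0b110000, position 2 = 0

0


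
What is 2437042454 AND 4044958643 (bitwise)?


0b10010001010000100101000100010110 & 0b11110001000110010010101110110011 = 0b10010001000000000000000100010010 = 2432696594

2432696594


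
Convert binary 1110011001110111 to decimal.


1110011001110111 in decimal = 58999

58999


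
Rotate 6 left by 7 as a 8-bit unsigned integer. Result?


Rotate 0b110 left by 7 (8-bit) = 0b11 = 3

3


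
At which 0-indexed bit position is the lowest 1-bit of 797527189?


0b101111100010010100110010010101. Lowest set bit at position 0

0


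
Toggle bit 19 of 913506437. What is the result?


913506437 ^ (1 << 19) = 913506437 ^ 524288 = 914030725

914030725


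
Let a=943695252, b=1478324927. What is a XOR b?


943695252 ^ 1478324927 = 1612896043

1612896043


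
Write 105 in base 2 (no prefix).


105 = 1101001 in binary

1101001


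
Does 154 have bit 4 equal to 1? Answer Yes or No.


0b10011010, bit 4 = 1. Yes

Yes


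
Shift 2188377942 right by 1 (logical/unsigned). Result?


0b10000010011011111111111101010110 >> 1 = 0b1000001001101111111111110101011 = 1094188971

1094188971


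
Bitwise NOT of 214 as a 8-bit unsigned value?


~0b11010110 = 0b101001 = 41 (8-bit unsigned)

41


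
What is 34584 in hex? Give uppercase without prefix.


34584 = 8718 hex

8718


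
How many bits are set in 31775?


0b111110000011111 has 10 set bits

10


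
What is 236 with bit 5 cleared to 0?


236 & ~(1 << 5) = 204

204


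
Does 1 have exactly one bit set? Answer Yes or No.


0b1. Only one bit set => Yes

Yes


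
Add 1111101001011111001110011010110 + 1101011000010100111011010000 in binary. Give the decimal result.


1111101001011111001110011010110 + 1101011000010100111011010000 = 10001010100100001110101110100110 = 2324753318

2324753318


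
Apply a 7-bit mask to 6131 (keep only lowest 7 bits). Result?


6131 & 127 = 115

115


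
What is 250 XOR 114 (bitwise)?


0b11111010 ^ 0b1110010 = 0b10001000 = 136

136


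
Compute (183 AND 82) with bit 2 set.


Step 1: 183 & 82 = 18
Step 2: 18 | (1 << 2) = 18 | 4 = 22

22


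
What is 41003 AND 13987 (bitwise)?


0b1010000000101011 & 0b11011010100011 = 0b10000000100011 = 8227

8227


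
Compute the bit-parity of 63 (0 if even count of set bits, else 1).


0b111111 has 6 ones => parity 0

0


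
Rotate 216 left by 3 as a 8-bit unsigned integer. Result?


Rotate 0b11011000 left by 3 (8-bit) = 0b11000110 = 198

198


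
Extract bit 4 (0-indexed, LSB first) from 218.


0b11011010, position 4 = 1

1


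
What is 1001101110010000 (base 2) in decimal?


1001101110010000 in decimal = 39824

39824


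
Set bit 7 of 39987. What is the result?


39987 | (1 << 7) = 39987 | 128 = 40115

40115


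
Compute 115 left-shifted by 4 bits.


0b1110011 << 4 = 0b11100110000 = 1840

1840


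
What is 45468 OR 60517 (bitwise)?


0b1011000110011100 | 0b1110110001100101 = 0b1111110111111101 = 65021

65021


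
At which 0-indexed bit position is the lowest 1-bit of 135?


0b10000111. Lowest set bit at position 0

0


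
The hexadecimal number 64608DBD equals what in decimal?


64608DBD hex = 1684049341 decimal

1684049341


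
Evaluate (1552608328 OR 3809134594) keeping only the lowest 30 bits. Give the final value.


Step 1: 1552608328 | 3809134594 = 4287294538
Step 2: 4287294538 & 1073741823 = 1066069066

1066069066


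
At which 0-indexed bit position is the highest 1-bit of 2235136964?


0b10000101001110010111101111000100. Highest set bit at position 31

31


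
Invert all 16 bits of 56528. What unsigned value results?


56528 ^ 65535 = 9007

9007


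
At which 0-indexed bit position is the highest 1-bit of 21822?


0b101010100111110. Highest set bit at position 14

14


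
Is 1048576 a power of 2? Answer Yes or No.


0b100000000000000000000. Only one bit set => Yes

Yes


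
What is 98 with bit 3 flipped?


98 ^ (1 << 3) = 98 ^ 8 = 106

106


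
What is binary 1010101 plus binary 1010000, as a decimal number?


1010101 + 1010000 = 10100101 = 165

165


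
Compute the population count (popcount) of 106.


0b1101010 has 4 set bits

4


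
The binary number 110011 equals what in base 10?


110011 in decimal = 51

51


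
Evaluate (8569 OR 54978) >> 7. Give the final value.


Step 1: 8569 | 54978 = 63483
Step 2: 63483 >> 7 = 495

495


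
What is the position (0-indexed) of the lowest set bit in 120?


0b1111000. Lowest set bit at position 3

3


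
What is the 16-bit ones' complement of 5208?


5208 ^ 65535 = 60327

60327


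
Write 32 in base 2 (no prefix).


32 = 100000 in binary

100000


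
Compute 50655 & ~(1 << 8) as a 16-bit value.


50655 & ~(1 << 8) = 50399

50399


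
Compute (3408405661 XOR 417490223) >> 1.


Step 1: 3408405661 ^ 417490223 = 3553247666
Step 2: 3553247666 >> 1 = 1776623833

1776623833


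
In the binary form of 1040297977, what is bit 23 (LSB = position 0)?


0b111110000000011010111111111001, position 23 = 0

0


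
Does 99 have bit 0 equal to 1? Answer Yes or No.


0b1100011, bit 0 = 1. Yes

Yes


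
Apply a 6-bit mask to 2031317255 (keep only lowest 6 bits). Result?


2031317255 & 63 = 7

7


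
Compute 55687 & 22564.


0b1101100110000111 & 0b101100000100100 = 0b101100000000100 = 22532

22532


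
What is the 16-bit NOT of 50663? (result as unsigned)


~0b1100010111100111 = 0b11101000011000 = 14872 (16-bit unsigned)

14872


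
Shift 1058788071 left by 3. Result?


0b111111000110111101001011100111 << 3 = 0b111111000110111101001011100111000 = 8470304568

8470304568


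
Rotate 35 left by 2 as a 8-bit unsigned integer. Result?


Rotate 0b100011 left by 2 (8-bit) = 0b10001100 = 140

140


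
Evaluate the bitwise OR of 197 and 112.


0b11000101 | 0b1110000 = 0b11110101 = 245

245


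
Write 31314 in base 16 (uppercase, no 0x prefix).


31314 = 7A52 hex

7A52


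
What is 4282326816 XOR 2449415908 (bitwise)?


0b11111111001111110001111100100000 ^ 0b10010001111111110001111011100100 = 0b1101110110000000000000111000100 = 1858077124

1858077124


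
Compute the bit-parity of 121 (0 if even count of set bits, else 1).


0b1111001 has 5 ones => parity 1

1


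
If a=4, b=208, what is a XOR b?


4 ^ 208 = 212

212


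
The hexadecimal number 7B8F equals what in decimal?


7B8F hex = 31631 decimal

31631


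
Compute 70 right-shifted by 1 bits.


0b1000110 >> 1 = 0b100011 = 35

35


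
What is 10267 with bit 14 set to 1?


10267 | (1 << 14) = 10267 | 16384 = 26651

26651


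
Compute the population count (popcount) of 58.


0b111010 has 4 set bits

4


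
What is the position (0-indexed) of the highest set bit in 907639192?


0b110110000110010111100110011000. Highest set bit at position 29

29


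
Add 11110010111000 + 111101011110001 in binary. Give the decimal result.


11110010111000 + 111101011110001 = 1011011110101001 = 47017

47017


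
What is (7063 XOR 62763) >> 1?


Step 1: 7063 ^ 62763 = 61116
Step 2: 61116 >> 1 = 30558

30558


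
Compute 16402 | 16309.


0b100000000010010 | 0b11111110110101 = 0b111111110110111 = 32695

32695


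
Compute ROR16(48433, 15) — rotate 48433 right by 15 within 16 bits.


Rotate 0b1011110100110001 right by 15 (16-bit) = 0b111101001100011 = 31331

31331


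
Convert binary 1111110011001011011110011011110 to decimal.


1111110011001011011110011011110 in decimal = 2120596702

2120596702


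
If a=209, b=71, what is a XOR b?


209 ^ 71 = 150

150


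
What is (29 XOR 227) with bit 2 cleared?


Step 1: 29 ^ 227 = 254
Step 2: 254 & ~(1 << 2) = 250

250


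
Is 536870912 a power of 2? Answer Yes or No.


0b100000000000000000000000000000. Only one bit set => Yes

Yes


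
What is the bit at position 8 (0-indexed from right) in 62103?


0b1111001010010111, position 8 = 0

0


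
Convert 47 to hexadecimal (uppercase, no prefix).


47 = 2F hex

2F


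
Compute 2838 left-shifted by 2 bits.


0b101100010110 << 2 = 0b10110001011000 = 11352

11352


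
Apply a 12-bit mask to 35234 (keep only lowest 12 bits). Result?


35234 & 4095 = 2466

2466


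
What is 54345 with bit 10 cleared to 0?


54345 & ~(1 << 10) = 53321

53321


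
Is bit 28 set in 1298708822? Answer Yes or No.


0b1001101011010001011100101010110, bit 28 = 0. No

No


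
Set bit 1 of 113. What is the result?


113 | (1 << 1) = 113 | 2 = 115

115


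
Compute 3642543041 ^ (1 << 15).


3642543041 ^ (1 << 15) = 3642543041 ^ 32768 = 3642510273

3642510273


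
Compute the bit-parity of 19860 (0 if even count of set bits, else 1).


0b100110110010100 has 7 ones => parity 1

1


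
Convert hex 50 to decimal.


50 hex = 80 decimal

80


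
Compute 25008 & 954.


0b110000110110000 & 0b1110111010 = 0b110110000 = 432

432


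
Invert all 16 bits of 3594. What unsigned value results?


3594 ^ 65535 = 61941

61941


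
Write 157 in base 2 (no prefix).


157 = 10011101 in binary

10011101


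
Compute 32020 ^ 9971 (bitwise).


0b111110100010100 ^ 0b10011011110011 = 0b101101111100111 = 23527

23527


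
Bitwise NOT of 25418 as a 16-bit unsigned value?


~0b110001101001010 = 0b1001110010110101 = 40117 (16-bit unsigned)

40117


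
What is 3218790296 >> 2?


0b10111111110110101101011110011000 >> 2 = 0b101111111101101011010111100110 = 804697574

804697574


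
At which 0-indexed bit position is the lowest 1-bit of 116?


0b1110100. Lowest set bit at position 2

2


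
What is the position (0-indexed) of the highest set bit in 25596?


0b110001111111100. Highest set bit at position 14

14


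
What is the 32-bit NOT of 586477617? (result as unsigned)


~0b100010111101001111000000110001 = 0b11011101000010110000111111001110 = 3708489678 (32-bit unsigned)

3708489678


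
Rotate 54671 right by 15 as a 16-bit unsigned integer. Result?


Rotate 0b1101010110001111 right by 15 (16-bit) = 0b1010101100011111 = 43807

43807


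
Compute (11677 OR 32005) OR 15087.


Step 1: 11677 | 32005 = 32157
Step 2: 32157 | 15087 = 32767

32767


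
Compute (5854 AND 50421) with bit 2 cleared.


Step 1: 5854 & 50421 = 1236
Step 2: 1236 & ~(1 << 2) = 1232

1232


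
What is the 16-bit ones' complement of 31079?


31079 ^ 65535 = 34456

34456


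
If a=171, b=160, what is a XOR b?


171 ^ 160 = 11

11


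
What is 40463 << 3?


0b1001111000001111 << 3 = 0b1001111000001111000 = 323704

323704


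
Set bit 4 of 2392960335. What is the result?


2392960335 | (1 << 4) = 2392960335 | 16 = 2392960351

2392960351


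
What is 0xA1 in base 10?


A1 hex = 161 decimal

161


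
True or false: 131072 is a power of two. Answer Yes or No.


0b100000000000000000. Only one bit set => Yes

Yes


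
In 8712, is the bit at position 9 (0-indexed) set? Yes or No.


0b10001000001000, bit 9 = 1. Yes

Yes


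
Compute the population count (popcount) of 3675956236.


0b11011011000110101010010000001100 has 14 set bits

14


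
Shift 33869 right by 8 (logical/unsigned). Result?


0b1000010001001101 >> 8 = 0b10000100 = 132

132


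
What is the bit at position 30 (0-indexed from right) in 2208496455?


0b10000011101000101111101101000111, position 30 = 0

0


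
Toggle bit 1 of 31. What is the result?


31 ^ (1 << 1) = 31 ^ 2 = 29

29


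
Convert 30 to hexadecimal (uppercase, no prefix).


30 = 1E hex

1E


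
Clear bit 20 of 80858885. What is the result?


80858885 & ~(1 << 20) = 79810309

79810309


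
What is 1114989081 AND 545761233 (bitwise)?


0b1000010011101010110001000011001 & 0b100000100001111010011111010001 = 0b1010010001000010001 = 336401

336401


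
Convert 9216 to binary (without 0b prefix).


9216 = 10010000000000 in binary

10010000000000


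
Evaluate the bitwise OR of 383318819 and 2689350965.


0b10110110110001111101100100011 | 0b10100000010011000011110100110101 = 0b10110110110111001111111100110111 = 3067936567

3067936567


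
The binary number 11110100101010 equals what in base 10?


11110100101010 in decimal = 15658

15658


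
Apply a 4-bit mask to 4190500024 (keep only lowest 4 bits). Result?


4190500024 & 15 = 8

8


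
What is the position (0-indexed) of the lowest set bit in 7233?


0b1110001000001. Lowest set bit at position 0

0


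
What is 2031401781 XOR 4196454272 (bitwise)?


0b1111001000101001011101100110101 ^ 0b11111010001000001100111110000000 = 0b10000011001101000111010010110101 = 2201253045

2201253045


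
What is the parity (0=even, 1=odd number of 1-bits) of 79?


0b1001111 has 5 ones => parity 1

1


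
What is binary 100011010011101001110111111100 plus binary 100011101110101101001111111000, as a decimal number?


100011010011101001110111111100 + 100011101110101101001111111000 = 1000111000010010111000111110100 = 1191801332

1191801332


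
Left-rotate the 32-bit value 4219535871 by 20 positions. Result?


Rotate 0b11111011100000010000000111111111 left by 20 (32-bit) = 0b11111111111111011100000010000 = 536852496

536852496


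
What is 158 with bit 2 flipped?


158 ^ (1 << 2) = 158 ^ 4 = 154

154


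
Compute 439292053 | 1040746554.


0b11010001011110001000010010101 | 0b111110000010001000100000111010 = 0b111110001011111001100010111111 = 1043306687

1043306687


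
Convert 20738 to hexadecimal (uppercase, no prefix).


20738 = 5102 hex

5102


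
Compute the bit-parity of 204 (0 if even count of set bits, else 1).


0b11001100 has 4 ones => parity 0

0


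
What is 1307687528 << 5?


0b1001101111100011011101001101000 << 5 = 0b100110111110001101110100110100000000 = 41846000896

41846000896


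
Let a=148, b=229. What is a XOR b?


148 ^ 229 = 113

113


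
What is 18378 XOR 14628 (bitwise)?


0b100011111001010 ^ 0b11100100100100 = 0b111111011101110 = 32494

32494


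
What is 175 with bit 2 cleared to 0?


175 & ~(1 << 2) = 171

171


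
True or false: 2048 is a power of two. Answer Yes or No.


0b100000000000. Only one bit set => Yes

Yes


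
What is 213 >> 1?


0b11010101 >> 1 = 0b1101010 = 106

106


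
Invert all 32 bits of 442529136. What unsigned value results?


442529136 ^ 4294967295 = 3852438159

3852438159


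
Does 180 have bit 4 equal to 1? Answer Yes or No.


0b10110100, bit 4 = 1. Yes

Yes
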